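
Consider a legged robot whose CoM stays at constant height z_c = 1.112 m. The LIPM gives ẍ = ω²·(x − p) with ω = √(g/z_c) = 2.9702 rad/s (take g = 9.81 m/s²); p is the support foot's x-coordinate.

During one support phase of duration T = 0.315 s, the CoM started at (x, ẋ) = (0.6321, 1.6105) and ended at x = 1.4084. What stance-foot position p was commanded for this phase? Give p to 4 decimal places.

ωT = 2.9702·0.315 = 0.935613; cosh(ωT) = 1.470560, sinh(ωT) = 1.078215
x(T) = p + (x₀−p)·cosh(ωT) + (ẋ₀/ω)·sinh(ωT) ⇒ p·(1 − cosh) = x(T) − x₀·cosh − (ẋ₀/ω)·sinh
numerator   = 1.4084 − (0.6321)·1.470560 − (1.6105/2.9702)·1.078215 = -0.105770
denominator = 1 − 1.470560 = -0.470560
p = -0.105770 / -0.470560 = 0.2248

p = 0.2248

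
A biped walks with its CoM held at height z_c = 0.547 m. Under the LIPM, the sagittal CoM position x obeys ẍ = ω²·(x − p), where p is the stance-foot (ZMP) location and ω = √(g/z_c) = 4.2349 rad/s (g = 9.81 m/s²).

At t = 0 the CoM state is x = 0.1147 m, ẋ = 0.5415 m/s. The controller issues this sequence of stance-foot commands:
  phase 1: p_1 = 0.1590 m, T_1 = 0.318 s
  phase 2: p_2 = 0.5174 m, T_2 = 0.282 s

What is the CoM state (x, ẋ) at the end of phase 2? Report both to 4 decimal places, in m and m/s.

x = 0.3951, ẋ = -0.0008

phase 1: p=0.1590, T=0.318, ωT=1.346698, cosh=2.052404, sinh=1.792306; start (x,ẋ)=(0.114700, 0.541500) → end (x,ẋ)=(0.297254, 0.775129)
phase 2: p=0.5174, T=0.282, ωT=1.194242, cosh=1.801994, sinh=1.499060; start (x,ẋ)=(0.297254, 0.775129) → end (x,ẋ)=(0.395076, -0.000793)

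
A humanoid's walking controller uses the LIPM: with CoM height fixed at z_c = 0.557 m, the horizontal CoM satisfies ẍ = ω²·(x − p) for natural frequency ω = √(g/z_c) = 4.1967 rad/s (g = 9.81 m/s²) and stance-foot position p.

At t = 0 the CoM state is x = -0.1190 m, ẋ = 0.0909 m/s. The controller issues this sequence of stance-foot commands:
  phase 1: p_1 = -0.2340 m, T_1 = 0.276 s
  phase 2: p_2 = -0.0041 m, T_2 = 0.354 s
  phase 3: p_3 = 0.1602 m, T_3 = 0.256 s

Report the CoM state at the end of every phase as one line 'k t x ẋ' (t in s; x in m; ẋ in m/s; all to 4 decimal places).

phase 1: p=-0.2340, T=0.276, ωT=1.158289, cosh=1.749252, sinh=1.435229; start (x,ẋ)=(-0.119000, 0.090900) → end (x,ẋ)=(-0.001749, 0.851678)
phase 2: p=-0.0041, T=0.354, ωT=1.485632, cosh=2.322057, sinh=2.095698; start (x,ẋ)=(-0.001749, 0.851678) → end (x,ẋ)=(0.426660, 1.998321)
phase 3: p=0.1602, T=0.256, ωT=1.074355, cosh=1.634811, sinh=1.293293; start (x,ẋ)=(0.426660, 1.998321) → end (x,ẋ)=(1.211632, 4.713103)

1 0.2760 -0.0017 0.8517
2 0.6300 0.4267 1.9983
3 0.8860 1.2116 4.7131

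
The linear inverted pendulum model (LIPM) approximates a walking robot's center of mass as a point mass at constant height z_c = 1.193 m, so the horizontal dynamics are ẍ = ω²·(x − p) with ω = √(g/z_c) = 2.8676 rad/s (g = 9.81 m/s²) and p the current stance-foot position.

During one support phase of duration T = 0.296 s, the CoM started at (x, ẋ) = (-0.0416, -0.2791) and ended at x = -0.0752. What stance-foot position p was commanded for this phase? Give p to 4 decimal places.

p = -0.1967

ωT = 2.8676·0.296 = 0.848810; cosh(ωT) = 1.382394, sinh(ωT) = 0.954470
x(T) = p + (x₀−p)·cosh(ωT) + (ẋ₀/ω)·sinh(ωT) ⇒ p·(1 − cosh) = x(T) − x₀·cosh − (ẋ₀/ω)·sinh
numerator   = -0.0752 − (-0.0416)·1.382394 − (-0.2791/2.8676)·0.954470 = 0.075205
denominator = 1 − 1.382394 = -0.382394
p = 0.075205 / -0.382394 = -0.1967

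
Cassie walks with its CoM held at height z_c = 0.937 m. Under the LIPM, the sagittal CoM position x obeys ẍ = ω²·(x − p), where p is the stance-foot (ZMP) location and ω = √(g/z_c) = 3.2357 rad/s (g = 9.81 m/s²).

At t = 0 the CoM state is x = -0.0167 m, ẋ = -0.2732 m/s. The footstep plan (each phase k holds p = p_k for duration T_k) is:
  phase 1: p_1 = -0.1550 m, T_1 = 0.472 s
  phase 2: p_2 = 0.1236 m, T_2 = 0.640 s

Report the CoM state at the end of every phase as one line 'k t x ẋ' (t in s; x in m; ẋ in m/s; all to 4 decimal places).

1 0.4720 -0.0068 0.3231
2 1.1120 -0.0119 -0.3446

phase 1: p=-0.1550, T=0.472, ωT=1.527250, cosh=2.411314, sinh=2.194182; start (x,ẋ)=(-0.016700, -0.273200) → end (x,ẋ)=(-0.006777, 0.323120)
phase 2: p=0.1236, T=0.640, ωT=2.070848, cosh=4.028813, sinh=3.902734; start (x,ẋ)=(-0.006777, 0.323120) → end (x,ẋ)=(-0.011933, -0.344619)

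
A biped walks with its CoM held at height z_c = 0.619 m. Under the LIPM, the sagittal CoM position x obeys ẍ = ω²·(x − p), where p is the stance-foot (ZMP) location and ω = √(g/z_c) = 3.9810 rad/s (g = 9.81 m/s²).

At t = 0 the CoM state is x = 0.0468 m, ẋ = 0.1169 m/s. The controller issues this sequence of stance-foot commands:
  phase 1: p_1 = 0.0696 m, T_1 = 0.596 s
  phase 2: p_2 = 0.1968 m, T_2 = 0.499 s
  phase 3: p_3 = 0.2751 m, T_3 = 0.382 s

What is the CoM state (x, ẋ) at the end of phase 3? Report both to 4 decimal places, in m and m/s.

x = -0.8617, ẋ = -4.4418

phase 1: p=0.0696, T=0.596, ωT=2.372676, cosh=5.409644, sinh=5.316413; start (x,ẋ)=(0.046800, 0.116900) → end (x,ẋ)=(0.102374, 0.149834)
phase 2: p=0.1968, T=0.499, ωT=1.986519, cosh=3.713642, sinh=3.576470; start (x,ẋ)=(0.102374, 0.149834) → end (x,ẋ)=(-0.019257, -0.788005)
phase 3: p=0.2751, T=0.382, ωT=1.520742, cosh=2.397084, sinh=2.178535; start (x,ẋ)=(-0.019257, -0.788005) → end (x,ẋ)=(-0.861720, -4.441796)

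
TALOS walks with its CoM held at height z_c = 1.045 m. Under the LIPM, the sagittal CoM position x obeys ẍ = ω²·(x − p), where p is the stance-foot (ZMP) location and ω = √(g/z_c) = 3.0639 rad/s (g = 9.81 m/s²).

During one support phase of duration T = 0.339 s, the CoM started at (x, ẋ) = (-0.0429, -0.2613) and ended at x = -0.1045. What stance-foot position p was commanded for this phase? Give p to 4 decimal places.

p = -0.1172

ωT = 3.0639·0.339 = 1.038662; cosh(ωT) = 1.589681, sinh(ωT) = 1.235753
x(T) = p + (x₀−p)·cosh(ωT) + (ẋ₀/ω)·sinh(ωT) ⇒ p·(1 − cosh) = x(T) − x₀·cosh − (ẋ₀/ω)·sinh
numerator   = -0.1045 − (-0.0429)·1.589681 − (-0.2613/3.0639)·1.235753 = 0.069087
denominator = 1 − 1.589681 = -0.589681
p = 0.069087 / -0.589681 = -0.1172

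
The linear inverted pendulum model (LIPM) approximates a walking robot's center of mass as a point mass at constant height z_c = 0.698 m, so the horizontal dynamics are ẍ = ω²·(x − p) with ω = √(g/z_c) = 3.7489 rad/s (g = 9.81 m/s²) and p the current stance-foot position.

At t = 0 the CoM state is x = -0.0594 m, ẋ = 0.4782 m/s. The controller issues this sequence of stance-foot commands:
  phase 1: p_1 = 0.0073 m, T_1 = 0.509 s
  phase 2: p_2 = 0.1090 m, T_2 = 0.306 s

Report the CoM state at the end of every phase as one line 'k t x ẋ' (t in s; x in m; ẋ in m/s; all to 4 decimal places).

phase 1: p=0.0073, T=0.509, ωT=1.908190, cosh=3.444613, sinh=3.296264; start (x,ẋ)=(-0.059400, 0.478200) → end (x,ẋ)=(0.198007, 0.822978)
phase 2: p=0.1090, T=0.306, ωT=1.147163, cosh=1.733392, sinh=1.415855; start (x,ẋ)=(0.198007, 0.822978) → end (x,ẋ)=(0.574100, 1.898984)

1 0.5090 0.1980 0.8230
2 0.8150 0.5741 1.8990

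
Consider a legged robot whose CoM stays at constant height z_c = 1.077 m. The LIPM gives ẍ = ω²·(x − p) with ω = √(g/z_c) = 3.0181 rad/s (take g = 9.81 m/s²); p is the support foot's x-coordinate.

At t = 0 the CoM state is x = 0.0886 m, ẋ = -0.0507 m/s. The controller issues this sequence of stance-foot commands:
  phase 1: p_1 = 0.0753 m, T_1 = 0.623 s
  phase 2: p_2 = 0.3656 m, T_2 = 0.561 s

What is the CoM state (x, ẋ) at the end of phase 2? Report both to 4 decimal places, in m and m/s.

x = -0.5121, ẋ = -2.4905

phase 1: p=0.0753, T=0.623, ωT=1.880276, cosh=3.353932, sinh=3.201384; start (x,ẋ)=(0.088600, -0.050700) → end (x,ẋ)=(0.066128, -0.041538)
phase 2: p=0.3656, T=0.561, ωT=1.693154, cosh=2.810270, sinh=2.626331; start (x,ẋ)=(0.066128, -0.041538) → end (x,ẋ)=(-0.512143, -2.490505)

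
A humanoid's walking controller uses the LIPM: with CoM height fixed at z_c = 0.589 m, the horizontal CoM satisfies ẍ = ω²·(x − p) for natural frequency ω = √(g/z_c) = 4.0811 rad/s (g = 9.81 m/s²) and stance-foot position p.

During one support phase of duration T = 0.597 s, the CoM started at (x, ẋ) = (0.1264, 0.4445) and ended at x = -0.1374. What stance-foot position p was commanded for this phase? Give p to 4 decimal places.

ωT = 4.0811·0.597 = 2.436417; cosh(ωT) = 5.759738, sinh(ωT) = 5.672265
x(T) = p + (x₀−p)·cosh(ωT) + (ẋ₀/ω)·sinh(ωT) ⇒ p·(1 − cosh) = x(T) − x₀·cosh − (ẋ₀/ω)·sinh
numerator   = -0.1374 − (0.1264)·5.759738 − (0.4445/4.0811)·5.672265 = -1.483235
denominator = 1 − 5.759738 = -4.759738
p = -1.483235 / -4.759738 = 0.3116

p = 0.3116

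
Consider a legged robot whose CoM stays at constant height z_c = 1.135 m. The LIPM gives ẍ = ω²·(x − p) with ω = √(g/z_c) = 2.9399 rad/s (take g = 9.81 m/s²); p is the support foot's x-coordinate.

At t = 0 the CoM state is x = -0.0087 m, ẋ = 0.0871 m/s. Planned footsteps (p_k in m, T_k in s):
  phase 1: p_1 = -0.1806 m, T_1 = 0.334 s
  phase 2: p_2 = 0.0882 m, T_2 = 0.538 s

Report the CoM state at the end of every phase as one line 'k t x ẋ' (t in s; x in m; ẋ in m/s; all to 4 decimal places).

1 0.3340 0.1150 0.7125
2 0.8720 0.7206 1.9895

phase 1: p=-0.1806, T=0.334, ωT=0.981927, cosh=1.522092, sinh=1.147503; start (x,ẋ)=(-0.008700, 0.087100) → end (x,ẋ)=(0.115044, 0.712486)
phase 2: p=0.0882, T=0.538, ωT=1.581666, cosh=2.534342, sinh=2.328710; start (x,ẋ)=(0.115044, 0.712486) → end (x,ẋ)=(0.720597, 1.989466)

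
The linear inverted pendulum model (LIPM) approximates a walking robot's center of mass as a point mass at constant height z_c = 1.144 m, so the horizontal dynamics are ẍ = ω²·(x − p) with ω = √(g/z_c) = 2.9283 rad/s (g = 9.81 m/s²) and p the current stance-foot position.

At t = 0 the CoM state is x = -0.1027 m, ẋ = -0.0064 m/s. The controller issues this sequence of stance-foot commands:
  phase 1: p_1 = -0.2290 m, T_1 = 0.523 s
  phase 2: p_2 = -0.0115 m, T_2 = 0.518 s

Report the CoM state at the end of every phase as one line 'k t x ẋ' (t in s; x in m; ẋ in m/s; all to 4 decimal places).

phase 1: p=-0.2290, T=0.523, ωT=1.531501, cosh=2.420662, sinh=2.204451; start (x,ẋ)=(-0.102700, -0.006400) → end (x,ẋ)=(0.071912, 0.799811)
phase 2: p=-0.0115, T=0.518, ωT=1.516859, cosh=2.388644, sinh=2.169244; start (x,ẋ)=(0.071912, 0.799811) → end (x,ẋ)=(0.780230, 2.440312)

1 0.5230 0.0719 0.7998
2 1.0410 0.7802 2.4403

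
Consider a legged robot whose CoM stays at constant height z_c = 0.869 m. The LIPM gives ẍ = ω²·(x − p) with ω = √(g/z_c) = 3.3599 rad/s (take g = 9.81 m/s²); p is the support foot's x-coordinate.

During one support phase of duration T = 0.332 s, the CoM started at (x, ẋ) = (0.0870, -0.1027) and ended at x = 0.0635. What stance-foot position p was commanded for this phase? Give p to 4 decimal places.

ωT = 3.3599·0.332 = 1.115487; cosh(ωT) = 1.689404, sinh(ωT) = 1.361649
x(T) = p + (x₀−p)·cosh(ωT) + (ẋ₀/ω)·sinh(ωT) ⇒ p·(1 − cosh) = x(T) − x₀·cosh − (ẋ₀/ω)·sinh
numerator   = 0.0635 − (0.0870)·1.689404 − (-0.1027/3.3599)·1.361649 = -0.041858
denominator = 1 − 1.689404 = -0.689404
p = -0.041858 / -0.689404 = 0.0607

p = 0.0607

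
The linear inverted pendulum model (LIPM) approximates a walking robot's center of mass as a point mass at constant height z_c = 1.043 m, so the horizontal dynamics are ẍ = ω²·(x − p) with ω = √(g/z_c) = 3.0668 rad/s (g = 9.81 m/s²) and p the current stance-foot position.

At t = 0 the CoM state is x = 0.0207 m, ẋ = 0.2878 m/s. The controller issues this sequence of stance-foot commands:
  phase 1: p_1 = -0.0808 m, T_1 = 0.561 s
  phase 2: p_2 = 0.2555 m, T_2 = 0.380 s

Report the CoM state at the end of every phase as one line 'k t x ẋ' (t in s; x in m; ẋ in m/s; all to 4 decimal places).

phase 1: p=-0.0808, T=0.561, ωT=1.720475, cosh=2.883081, sinh=2.704100; start (x,ẋ)=(0.020700, 0.287800) → end (x,ẋ)=(0.465596, 1.671483)
phase 2: p=0.2555, T=0.380, ωT=1.165384, cosh=1.759479, sinh=1.447676; start (x,ẋ)=(0.465596, 1.671483) → end (x,ẋ)=(1.414178, 3.873707)

1 0.5610 0.4656 1.6715
2 0.9410 1.4142 3.8737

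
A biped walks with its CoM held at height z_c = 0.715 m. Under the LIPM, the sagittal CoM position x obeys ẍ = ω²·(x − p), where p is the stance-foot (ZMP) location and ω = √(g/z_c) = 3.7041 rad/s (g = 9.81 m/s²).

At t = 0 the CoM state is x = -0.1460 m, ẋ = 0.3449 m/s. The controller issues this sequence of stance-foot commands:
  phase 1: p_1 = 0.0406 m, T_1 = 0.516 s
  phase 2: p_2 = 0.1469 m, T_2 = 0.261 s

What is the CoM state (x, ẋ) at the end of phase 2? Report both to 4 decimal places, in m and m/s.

x = -0.8520, ẋ = -3.4922

phase 1: p=0.0406, T=0.516, ωT=1.911316, cosh=3.454932, sinh=3.307047; start (x,ẋ)=(-0.146000, 0.344900) → end (x,ẋ)=(-0.296161, -1.094175)
phase 2: p=0.1469, T=0.261, ωT=0.966770, cosh=1.504874, sinh=1.124564; start (x,ẋ)=(-0.296161, -1.094175) → end (x,ẋ)=(-0.852043, -3.492166)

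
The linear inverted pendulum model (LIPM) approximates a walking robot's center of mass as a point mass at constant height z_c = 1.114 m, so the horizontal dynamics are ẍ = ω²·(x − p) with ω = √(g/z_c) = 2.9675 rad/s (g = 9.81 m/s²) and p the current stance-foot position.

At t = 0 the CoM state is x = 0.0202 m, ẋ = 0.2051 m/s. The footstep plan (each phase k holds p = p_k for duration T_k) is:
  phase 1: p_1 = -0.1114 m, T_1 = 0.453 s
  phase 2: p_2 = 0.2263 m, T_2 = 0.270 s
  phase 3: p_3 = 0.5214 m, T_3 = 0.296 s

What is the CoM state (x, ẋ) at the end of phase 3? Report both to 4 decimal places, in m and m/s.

phase 1: p=-0.1114, T=0.453, ωT=1.344278, cosh=2.048071, sinh=1.787343; start (x,ẋ)=(0.020200, 0.205100) → end (x,ẋ)=(0.281659, 1.118058)
phase 2: p=0.2263, T=0.270, ωT=0.801225, cosh=1.338524, sinh=0.889745; start (x,ẋ)=(0.281659, 1.118058) → end (x,ẋ)=(0.635627, 1.642713)
phase 3: p=0.5214, T=0.296, ωT=0.878380, cosh=1.411226, sinh=0.995771; start (x,ẋ)=(0.635627, 1.642713) → end (x,ẋ)=(1.233827, 2.655774)

x = 1.2338, ẋ = 2.6558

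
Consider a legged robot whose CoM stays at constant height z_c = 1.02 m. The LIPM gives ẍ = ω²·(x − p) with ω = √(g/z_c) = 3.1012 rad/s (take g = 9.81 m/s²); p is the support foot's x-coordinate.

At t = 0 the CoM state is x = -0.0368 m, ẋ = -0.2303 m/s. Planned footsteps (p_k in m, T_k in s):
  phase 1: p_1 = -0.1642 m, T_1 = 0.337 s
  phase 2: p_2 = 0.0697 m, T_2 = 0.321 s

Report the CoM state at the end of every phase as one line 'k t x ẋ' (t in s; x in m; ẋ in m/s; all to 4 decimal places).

1 0.3370 -0.0532 0.1243
2 0.6580 -0.0724 -0.2540

phase 1: p=-0.1642, T=0.337, ωT=1.045104, cosh=1.597675, sinh=1.246020; start (x,ẋ)=(-0.036800, -0.230300) → end (x,ẋ)=(-0.053188, 0.124349)
phase 2: p=0.0697, T=0.321, ωT=0.995485, cosh=1.537791, sinh=1.168246; start (x,ẋ)=(-0.053188, 0.124349) → end (x,ẋ)=(-0.072432, -0.253995)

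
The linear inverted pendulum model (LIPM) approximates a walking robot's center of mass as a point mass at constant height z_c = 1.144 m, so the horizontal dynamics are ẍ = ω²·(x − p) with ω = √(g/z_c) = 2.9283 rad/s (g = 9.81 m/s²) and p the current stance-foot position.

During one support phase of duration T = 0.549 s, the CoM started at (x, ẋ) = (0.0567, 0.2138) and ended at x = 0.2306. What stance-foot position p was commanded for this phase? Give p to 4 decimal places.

ωT = 2.9283·0.549 = 1.607637; cosh(ωT) = 2.595681, sinh(ωT) = 2.395321
x(T) = p + (x₀−p)·cosh(ωT) + (ẋ₀/ω)·sinh(ωT) ⇒ p·(1 − cosh) = x(T) − x₀·cosh − (ẋ₀/ω)·sinh
numerator   = 0.2306 − (0.0567)·2.595681 − (0.2138/2.9283)·2.395321 = -0.091461
denominator = 1 − 2.595681 = -1.595681
p = -0.091461 / -1.595681 = 0.0573

p = 0.0573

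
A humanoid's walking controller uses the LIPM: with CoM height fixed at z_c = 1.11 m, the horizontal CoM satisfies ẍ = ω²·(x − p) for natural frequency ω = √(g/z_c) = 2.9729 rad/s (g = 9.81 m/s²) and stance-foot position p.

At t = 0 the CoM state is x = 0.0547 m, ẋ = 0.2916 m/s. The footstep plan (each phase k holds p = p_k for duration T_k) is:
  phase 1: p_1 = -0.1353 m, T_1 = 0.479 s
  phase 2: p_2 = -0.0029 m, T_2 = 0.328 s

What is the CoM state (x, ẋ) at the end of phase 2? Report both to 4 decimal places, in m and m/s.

phase 1: p=-0.1353, T=0.479, ωT=1.424019, cosh=2.197263, sinh=1.956518; start (x,ẋ)=(0.054700, 0.291600) → end (x,ẋ)=(0.474087, 1.745863)
phase 2: p=-0.0029, T=0.328, ωT=0.975111, cosh=1.514306, sinh=1.137156; start (x,ẋ)=(0.474087, 1.745863) → end (x,ẋ)=(1.387210, 4.256298)

x = 1.3872, ẋ = 4.2563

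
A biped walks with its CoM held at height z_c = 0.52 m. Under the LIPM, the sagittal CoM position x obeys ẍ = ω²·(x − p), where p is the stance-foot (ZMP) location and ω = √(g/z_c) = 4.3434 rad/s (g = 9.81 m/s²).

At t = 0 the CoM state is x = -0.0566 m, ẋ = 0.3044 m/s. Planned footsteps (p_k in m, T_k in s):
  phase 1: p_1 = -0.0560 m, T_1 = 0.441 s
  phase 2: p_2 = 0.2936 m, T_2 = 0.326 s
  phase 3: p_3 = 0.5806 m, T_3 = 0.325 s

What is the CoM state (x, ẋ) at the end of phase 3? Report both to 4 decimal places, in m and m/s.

phase 1: p=-0.0560, T=0.441, ωT=1.915439, cosh=3.468599, sinh=3.321322; start (x,ẋ)=(-0.056600, 0.304400) → end (x,ẋ)=(0.174688, 1.047186)
phase 2: p=0.2936, T=0.326, ωT=1.415948, cosh=2.181544, sinh=1.938849; start (x,ẋ)=(0.174688, 1.047186) → end (x,ẋ)=(0.501642, 1.283103)
phase 3: p=0.5806, T=0.325, ωT=1.411605, cosh=2.173143, sinh=1.929391; start (x,ẋ)=(0.501642, 1.283103) → end (x,ẋ)=(0.978983, 2.126687)

x = 0.9790, ẋ = 2.1267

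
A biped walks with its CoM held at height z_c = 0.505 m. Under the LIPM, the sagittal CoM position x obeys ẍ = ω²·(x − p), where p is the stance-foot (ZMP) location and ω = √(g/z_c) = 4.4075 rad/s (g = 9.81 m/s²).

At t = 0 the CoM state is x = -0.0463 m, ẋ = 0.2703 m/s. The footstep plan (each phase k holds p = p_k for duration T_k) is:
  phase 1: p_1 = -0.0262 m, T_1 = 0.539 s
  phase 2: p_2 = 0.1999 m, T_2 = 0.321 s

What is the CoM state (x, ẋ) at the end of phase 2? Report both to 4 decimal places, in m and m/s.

x = 0.6189, ẋ = 2.0971

phase 1: p=-0.0262, T=0.539, ωT=2.375643, cosh=5.425439, sinh=5.332484; start (x,ẋ)=(-0.046300, 0.270300) → end (x,ẋ)=(0.191775, 0.994087)
phase 2: p=0.1999, T=0.321, ωT=1.414807, cosh=2.179333, sinh=1.936361; start (x,ẋ)=(0.191775, 0.994087) → end (x,ẋ)=(0.618929, 2.097108)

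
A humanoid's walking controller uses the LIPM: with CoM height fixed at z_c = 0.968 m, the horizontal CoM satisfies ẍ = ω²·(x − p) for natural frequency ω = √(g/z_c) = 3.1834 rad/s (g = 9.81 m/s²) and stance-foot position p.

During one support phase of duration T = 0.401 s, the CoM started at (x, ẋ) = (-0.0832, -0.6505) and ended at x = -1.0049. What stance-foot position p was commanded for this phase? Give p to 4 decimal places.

p = 0.5437

ωT = 3.1834·0.401 = 1.276543; cosh(ωT) = 1.931615, sinh(ωT) = 1.652615
x(T) = p + (x₀−p)·cosh(ωT) + (ẋ₀/ω)·sinh(ωT) ⇒ p·(1 − cosh) = x(T) − x₀·cosh − (ẋ₀/ω)·sinh
numerator   = -1.0049 − (-0.0832)·1.931615 − (-0.6505/3.1834)·1.652615 = -0.506492
denominator = 1 − 1.931615 = -0.931615
p = -0.506492 / -0.931615 = 0.5437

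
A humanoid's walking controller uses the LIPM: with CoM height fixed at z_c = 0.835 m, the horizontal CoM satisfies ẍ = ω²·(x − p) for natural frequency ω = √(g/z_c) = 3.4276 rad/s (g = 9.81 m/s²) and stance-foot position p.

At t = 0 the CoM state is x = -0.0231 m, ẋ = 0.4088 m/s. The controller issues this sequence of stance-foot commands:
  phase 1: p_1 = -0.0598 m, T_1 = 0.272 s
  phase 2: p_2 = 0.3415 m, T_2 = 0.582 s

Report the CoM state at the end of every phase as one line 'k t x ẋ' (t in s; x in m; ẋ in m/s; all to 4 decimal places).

phase 1: p=-0.0598, T=0.272, ωT=0.932307, cosh=1.467004, sinh=1.073360; start (x,ẋ)=(-0.023100, 0.408800) → end (x,ẋ)=(0.122056, 0.734732)
phase 2: p=0.3415, T=0.582, ωT=1.994863, cosh=3.743615, sinh=3.607583; start (x,ẋ)=(0.122056, 0.734732) → end (x,ẋ)=(0.293297, 0.037047)

1 0.2720 0.1221 0.7347
2 0.8540 0.2933 0.0370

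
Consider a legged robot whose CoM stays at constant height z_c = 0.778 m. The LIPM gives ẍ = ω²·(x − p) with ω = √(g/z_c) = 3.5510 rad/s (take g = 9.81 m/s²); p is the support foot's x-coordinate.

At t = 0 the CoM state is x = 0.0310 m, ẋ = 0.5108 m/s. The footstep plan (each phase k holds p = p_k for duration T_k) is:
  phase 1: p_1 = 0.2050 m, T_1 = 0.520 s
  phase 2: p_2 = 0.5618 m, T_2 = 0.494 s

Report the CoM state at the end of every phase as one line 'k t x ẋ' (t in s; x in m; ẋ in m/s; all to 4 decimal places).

1 0.5200 0.0844 -0.2503
2 1.0140 -1.0565 -5.4966

phase 1: p=0.2050, T=0.520, ωT=1.846520, cosh=3.247756, sinh=3.089970; start (x,ẋ)=(0.031000, 0.510800) → end (x,ẋ)=(0.084373, -0.250259)
phase 2: p=0.5618, T=0.494, ωT=1.754194, cosh=2.975917, sinh=2.802871; start (x,ẋ)=(0.084373, -0.250259) → end (x,ẋ)=(-1.056518, -5.496579)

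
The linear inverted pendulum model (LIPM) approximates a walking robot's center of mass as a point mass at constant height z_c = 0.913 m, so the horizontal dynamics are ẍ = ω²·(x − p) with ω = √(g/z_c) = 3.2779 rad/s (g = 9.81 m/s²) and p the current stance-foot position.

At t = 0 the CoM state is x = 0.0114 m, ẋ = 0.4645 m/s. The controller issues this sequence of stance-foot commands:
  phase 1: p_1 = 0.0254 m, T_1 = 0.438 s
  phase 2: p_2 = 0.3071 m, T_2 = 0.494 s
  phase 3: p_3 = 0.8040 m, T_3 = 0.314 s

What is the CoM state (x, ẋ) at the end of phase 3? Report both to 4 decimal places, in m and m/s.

phase 1: p=0.0254, T=0.438, ωT=1.435720, cosh=2.220307, sinh=1.982363; start (x,ẋ)=(0.011400, 0.464500) → end (x,ẋ)=(0.275230, 0.940361)
phase 2: p=0.3071, T=0.494, ωT=1.619283, cosh=2.623754, sinh=2.425713; start (x,ẋ)=(0.275230, 0.940361) → end (x,ẋ)=(0.919366, 2.213866)
phase 3: p=0.8040, T=0.314, ωT=1.029261, cosh=1.578133, sinh=1.220862; start (x,ẋ)=(0.919366, 2.213866) → end (x,ẋ)=(1.810623, 3.955456)

x = 1.8106, ẋ = 3.9555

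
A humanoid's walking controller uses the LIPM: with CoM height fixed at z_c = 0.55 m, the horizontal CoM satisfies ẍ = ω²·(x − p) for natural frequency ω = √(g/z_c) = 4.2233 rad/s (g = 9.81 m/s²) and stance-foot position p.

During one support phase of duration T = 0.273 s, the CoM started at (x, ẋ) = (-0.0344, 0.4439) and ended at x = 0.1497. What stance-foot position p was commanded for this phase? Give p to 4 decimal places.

ωT = 4.2233·0.273 = 1.152961; cosh(ωT) = 1.741629, sinh(ωT) = 1.425929
x(T) = p + (x₀−p)·cosh(ωT) + (ẋ₀/ω)·sinh(ωT) ⇒ p·(1 − cosh) = x(T) − x₀·cosh − (ẋ₀/ω)·sinh
numerator   = 0.1497 − (-0.0344)·1.741629 − (0.4439/4.2233)·1.425929 = 0.059736
denominator = 1 − 1.741629 = -0.741629
p = 0.059736 / -0.741629 = -0.0805

p = -0.0805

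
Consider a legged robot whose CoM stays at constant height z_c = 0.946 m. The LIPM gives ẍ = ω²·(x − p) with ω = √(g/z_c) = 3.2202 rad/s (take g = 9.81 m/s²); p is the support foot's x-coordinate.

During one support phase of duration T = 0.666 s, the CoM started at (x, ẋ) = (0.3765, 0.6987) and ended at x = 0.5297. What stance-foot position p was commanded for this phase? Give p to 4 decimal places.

ωT = 3.2202·0.666 = 2.144653; cosh(ωT) = 4.328094, sinh(ωT) = 4.210985
x(T) = p + (x₀−p)·cosh(ωT) + (ẋ₀/ω)·sinh(ωT) ⇒ p·(1 − cosh) = x(T) − x₀·cosh − (ẋ₀/ω)·sinh
numerator   = 0.5297 − (0.3765)·4.328094 − (0.6987/3.2202)·4.210985 = -2.013502
denominator = 1 − 4.328094 = -3.328094
p = -2.013502 / -3.328094 = 0.6050

p = 0.6050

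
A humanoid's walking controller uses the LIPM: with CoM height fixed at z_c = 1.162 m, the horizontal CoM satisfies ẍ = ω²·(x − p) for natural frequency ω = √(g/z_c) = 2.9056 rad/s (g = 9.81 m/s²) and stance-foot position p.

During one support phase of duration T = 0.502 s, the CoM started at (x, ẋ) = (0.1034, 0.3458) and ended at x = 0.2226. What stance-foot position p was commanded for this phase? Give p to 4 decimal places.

p = 0.2004

ωT = 2.9056·0.502 = 1.458611; cosh(ωT) = 2.266271, sinh(ωT) = 2.033712
x(T) = p + (x₀−p)·cosh(ωT) + (ẋ₀/ω)·sinh(ωT) ⇒ p·(1 − cosh) = x(T) − x₀·cosh − (ẋ₀/ω)·sinh
numerator   = 0.2226 − (0.1034)·2.266271 − (0.3458/2.9056)·2.033712 = -0.253768
denominator = 1 − 2.266271 = -1.266271
p = -0.253768 / -1.266271 = 0.2004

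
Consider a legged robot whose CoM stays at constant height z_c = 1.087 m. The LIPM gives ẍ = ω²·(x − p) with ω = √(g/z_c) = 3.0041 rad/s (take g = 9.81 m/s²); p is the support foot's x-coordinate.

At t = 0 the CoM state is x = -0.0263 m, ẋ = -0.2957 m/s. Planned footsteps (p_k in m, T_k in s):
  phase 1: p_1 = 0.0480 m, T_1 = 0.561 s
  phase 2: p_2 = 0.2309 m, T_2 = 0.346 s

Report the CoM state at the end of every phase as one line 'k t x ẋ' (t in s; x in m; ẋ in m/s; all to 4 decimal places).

1 0.5610 -0.4156 -1.4062
2 0.9070 -1.3765 -4.6392

phase 1: p=0.0480, T=0.561, ωT=1.685300, cosh=2.789729, sinh=2.604340; start (x,ẋ)=(-0.026300, -0.295700) → end (x,ẋ)=(-0.415628, -1.406224)
phase 2: p=0.2309, T=0.346, ωT=1.039419, cosh=1.590616, sinh=1.236956; start (x,ẋ)=(-0.415628, -1.406224) → end (x,ẋ)=(-1.376499, -4.639221)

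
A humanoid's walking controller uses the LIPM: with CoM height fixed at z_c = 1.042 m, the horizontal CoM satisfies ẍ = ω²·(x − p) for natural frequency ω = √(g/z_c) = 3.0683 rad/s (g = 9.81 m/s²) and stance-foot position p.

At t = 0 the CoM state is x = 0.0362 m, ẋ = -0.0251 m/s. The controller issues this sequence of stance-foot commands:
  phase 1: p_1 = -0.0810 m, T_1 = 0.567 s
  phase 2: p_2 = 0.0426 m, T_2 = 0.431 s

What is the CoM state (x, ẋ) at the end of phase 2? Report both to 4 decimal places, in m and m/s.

phase 1: p=-0.0810, T=0.567, ωT=1.739726, cosh=2.935676, sinh=2.760107; start (x,ẋ)=(0.036200, -0.025100) → end (x,ẋ)=(0.240482, 0.918862)
phase 2: p=0.0426, T=0.431, ωT=1.322437, cosh=2.009521, sinh=1.743036; start (x,ẋ)=(0.240482, 0.918862) → end (x,ẋ)=(0.962235, 2.904778)

x = 0.9622, ẋ = 2.9048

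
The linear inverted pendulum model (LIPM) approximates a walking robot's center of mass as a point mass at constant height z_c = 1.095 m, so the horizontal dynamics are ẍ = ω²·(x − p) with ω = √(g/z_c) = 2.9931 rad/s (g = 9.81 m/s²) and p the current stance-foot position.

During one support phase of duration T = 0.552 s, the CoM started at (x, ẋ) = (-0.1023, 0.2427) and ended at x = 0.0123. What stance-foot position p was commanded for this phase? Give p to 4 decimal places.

p = -0.0500

ωT = 2.9931·0.552 = 1.652191; cosh(ωT) = 2.705016, sinh(ωT) = 2.513386
x(T) = p + (x₀−p)·cosh(ωT) + (ẋ₀/ω)·sinh(ωT) ⇒ p·(1 − cosh) = x(T) − x₀·cosh − (ẋ₀/ω)·sinh
numerator   = 0.0123 − (-0.1023)·2.705016 − (0.2427/2.9931)·2.513386 = 0.085221
denominator = 1 − 2.705016 = -1.705016
p = 0.085221 / -1.705016 = -0.0500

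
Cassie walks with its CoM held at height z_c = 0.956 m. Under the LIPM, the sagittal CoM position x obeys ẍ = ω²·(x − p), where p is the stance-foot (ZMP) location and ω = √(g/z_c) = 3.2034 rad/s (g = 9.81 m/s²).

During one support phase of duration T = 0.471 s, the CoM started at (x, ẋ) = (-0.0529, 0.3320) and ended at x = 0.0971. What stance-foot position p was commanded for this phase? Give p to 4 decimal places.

p = 0.0002

ωT = 3.2034·0.471 = 1.508801; cosh(ωT) = 2.371242, sinh(ωT) = 2.150067
x(T) = p + (x₀−p)·cosh(ωT) + (ẋ₀/ω)·sinh(ωT) ⇒ p·(1 − cosh) = x(T) − x₀·cosh − (ẋ₀/ω)·sinh
numerator   = 0.0971 − (-0.0529)·2.371242 − (0.3320/3.2034)·2.150067 = -0.000294
denominator = 1 − 2.371242 = -1.371242
p = -0.000294 / -1.371242 = 0.0002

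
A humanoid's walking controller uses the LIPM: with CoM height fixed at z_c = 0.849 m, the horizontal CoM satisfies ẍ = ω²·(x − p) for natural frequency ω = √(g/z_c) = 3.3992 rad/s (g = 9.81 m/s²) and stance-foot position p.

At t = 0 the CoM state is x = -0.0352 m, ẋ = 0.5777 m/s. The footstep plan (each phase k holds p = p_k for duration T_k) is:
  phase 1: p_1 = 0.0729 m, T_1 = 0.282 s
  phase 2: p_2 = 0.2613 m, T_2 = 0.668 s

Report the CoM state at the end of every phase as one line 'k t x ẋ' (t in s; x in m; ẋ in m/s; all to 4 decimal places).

1 0.2820 0.1002 0.4554
2 0.9500 0.1149 -0.3942

phase 1: p=0.0729, T=0.282, ωT=0.958574, cosh=1.495708, sinh=1.112268; start (x,ẋ)=(-0.035200, 0.577700) → end (x,ẋ)=(0.100246, 0.455363)
phase 2: p=0.2613, T=0.668, ωT=2.270666, cosh=4.894545, sinh=4.791301; start (x,ẋ)=(0.100246, 0.455363) → end (x,ẋ)=(0.114866, -0.394225)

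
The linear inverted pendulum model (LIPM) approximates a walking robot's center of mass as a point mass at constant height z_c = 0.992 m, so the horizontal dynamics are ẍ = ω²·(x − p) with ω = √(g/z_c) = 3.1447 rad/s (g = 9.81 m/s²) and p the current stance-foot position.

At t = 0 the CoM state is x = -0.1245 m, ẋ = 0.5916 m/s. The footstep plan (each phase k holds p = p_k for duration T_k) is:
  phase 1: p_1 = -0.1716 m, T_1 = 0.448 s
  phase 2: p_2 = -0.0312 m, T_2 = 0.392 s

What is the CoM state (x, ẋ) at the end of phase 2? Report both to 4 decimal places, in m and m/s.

x = 1.3532, ẋ = 4.5137

phase 1: p=-0.1716, T=0.448, ωT=1.408826, cosh=2.167789, sinh=1.923359; start (x,ẋ)=(-0.124500, 0.591600) → end (x,ẋ)=(0.292337, 1.567343)
phase 2: p=-0.0312, T=0.392, ωT=1.232722, cosh=1.861027, sinh=1.569529; start (x,ẋ)=(0.292337, 1.567343) → end (x,ẋ)=(1.353176, 4.513748)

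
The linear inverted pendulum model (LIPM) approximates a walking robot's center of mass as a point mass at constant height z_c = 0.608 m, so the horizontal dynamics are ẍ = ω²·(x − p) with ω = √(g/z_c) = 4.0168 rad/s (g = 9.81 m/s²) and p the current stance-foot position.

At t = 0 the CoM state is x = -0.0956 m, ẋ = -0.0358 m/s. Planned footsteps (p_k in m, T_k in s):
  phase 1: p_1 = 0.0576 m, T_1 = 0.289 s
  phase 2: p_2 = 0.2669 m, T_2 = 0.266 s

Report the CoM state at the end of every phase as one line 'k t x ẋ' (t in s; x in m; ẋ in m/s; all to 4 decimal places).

phase 1: p=0.0576, T=0.289, ωT=1.160855, cosh=1.752940, sinh=1.439722; start (x,ẋ)=(-0.095600, -0.035800) → end (x,ẋ)=(-0.223782, -0.948722)
phase 2: p=0.2669, T=0.266, ωT=1.068469, cosh=1.627227, sinh=1.283692; start (x,ẋ)=(-0.223782, -0.948722) → end (x,ẋ)=(-0.834744, -4.073908)

1 0.2890 -0.2238 -0.9487
2 0.5550 -0.8347 -4.0739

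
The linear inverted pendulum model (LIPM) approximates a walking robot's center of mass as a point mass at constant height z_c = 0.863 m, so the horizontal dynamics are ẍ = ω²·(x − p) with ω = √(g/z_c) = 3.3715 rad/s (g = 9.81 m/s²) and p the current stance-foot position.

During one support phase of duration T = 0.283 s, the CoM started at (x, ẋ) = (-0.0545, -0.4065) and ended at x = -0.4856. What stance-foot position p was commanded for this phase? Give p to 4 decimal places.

p = 0.5523

ωT = 3.3715·0.283 = 0.954134; cosh(ωT) = 1.490784, sinh(ωT) = 1.105639
x(T) = p + (x₀−p)·cosh(ωT) + (ẋ₀/ω)·sinh(ωT) ⇒ p·(1 − cosh) = x(T) − x₀·cosh − (ẋ₀/ω)·sinh
numerator   = -0.4856 − (-0.0545)·1.490784 − (-0.4065/3.3715)·1.105639 = -0.271046
denominator = 1 − 1.490784 = -0.490784
p = -0.271046 / -0.490784 = 0.5523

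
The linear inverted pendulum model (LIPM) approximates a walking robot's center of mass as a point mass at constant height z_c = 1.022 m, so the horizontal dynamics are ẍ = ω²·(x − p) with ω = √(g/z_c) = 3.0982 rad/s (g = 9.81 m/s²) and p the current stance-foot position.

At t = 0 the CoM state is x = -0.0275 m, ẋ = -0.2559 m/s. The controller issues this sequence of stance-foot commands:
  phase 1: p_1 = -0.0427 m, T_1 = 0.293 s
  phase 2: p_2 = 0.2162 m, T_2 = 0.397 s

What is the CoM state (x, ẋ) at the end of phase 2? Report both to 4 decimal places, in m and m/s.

x = -0.5445, ẋ = -2.1581

phase 1: p=-0.0427, T=0.293, ωT=0.907773, cosh=1.441108, sinh=1.037687; start (x,ẋ)=(-0.027500, -0.255900) → end (x,ẋ)=(-0.106504, -0.319912)
phase 2: p=0.2162, T=0.397, ωT=1.229985, cosh=1.856738, sinh=1.564441; start (x,ẋ)=(-0.106504, -0.319912) → end (x,ẋ)=(-0.544518, -2.158126)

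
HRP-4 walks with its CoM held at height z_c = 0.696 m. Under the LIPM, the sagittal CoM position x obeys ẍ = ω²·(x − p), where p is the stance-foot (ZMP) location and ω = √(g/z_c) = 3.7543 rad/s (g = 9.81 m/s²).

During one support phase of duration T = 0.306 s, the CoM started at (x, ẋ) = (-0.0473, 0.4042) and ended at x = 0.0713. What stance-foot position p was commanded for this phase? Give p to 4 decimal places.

p = -0.0009

ωT = 3.7543·0.306 = 1.148816; cosh(ωT) = 1.735734, sinh(ωT) = 1.418722
x(T) = p + (x₀−p)·cosh(ωT) + (ẋ₀/ω)·sinh(ωT) ⇒ p·(1 − cosh) = x(T) − x₀·cosh − (ẋ₀/ω)·sinh
numerator   = 0.0713 − (-0.0473)·1.735734 − (0.4042/3.7543)·1.418722 = 0.000656
denominator = 1 − 1.735734 = -0.735734
p = 0.000656 / -0.735734 = -0.0009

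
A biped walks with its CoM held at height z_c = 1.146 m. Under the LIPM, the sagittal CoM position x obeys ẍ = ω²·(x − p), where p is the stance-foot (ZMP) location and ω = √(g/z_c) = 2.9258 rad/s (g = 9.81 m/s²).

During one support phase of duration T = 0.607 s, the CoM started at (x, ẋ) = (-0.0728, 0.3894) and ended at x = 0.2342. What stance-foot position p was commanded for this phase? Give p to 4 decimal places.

p = -0.0361

ωT = 2.9258·0.607 = 1.775961; cosh(ωT) = 3.037636, sinh(ωT) = 2.868315
x(T) = p + (x₀−p)·cosh(ωT) + (ẋ₀/ω)·sinh(ωT) ⇒ p·(1 − cosh) = x(T) − x₀·cosh − (ẋ₀/ω)·sinh
numerator   = 0.2342 − (-0.0728)·3.037636 − (0.3894/2.9258)·2.868315 = 0.073591
denominator = 1 − 3.037636 = -2.037636
p = 0.073591 / -2.037636 = -0.0361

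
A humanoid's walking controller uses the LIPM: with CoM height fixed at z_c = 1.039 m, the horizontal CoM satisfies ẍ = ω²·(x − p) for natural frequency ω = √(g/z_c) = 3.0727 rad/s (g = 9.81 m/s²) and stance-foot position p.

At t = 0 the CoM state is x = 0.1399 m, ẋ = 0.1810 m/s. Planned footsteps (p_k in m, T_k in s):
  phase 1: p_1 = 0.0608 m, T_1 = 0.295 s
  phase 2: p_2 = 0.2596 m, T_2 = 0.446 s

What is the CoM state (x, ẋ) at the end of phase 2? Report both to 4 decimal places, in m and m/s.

phase 1: p=0.0608, T=0.295, ωT=0.906447, cosh=1.439734, sinh=1.035777; start (x,ẋ)=(0.139900, 0.181000) → end (x,ẋ)=(0.235696, 0.512338)
phase 2: p=0.2596, T=0.446, ωT=1.370424, cosh=2.095510, sinh=1.841511; start (x,ẋ)=(0.235696, 0.512338) → end (x,ẋ)=(0.516560, 0.938352)

x = 0.5166, ẋ = 0.9384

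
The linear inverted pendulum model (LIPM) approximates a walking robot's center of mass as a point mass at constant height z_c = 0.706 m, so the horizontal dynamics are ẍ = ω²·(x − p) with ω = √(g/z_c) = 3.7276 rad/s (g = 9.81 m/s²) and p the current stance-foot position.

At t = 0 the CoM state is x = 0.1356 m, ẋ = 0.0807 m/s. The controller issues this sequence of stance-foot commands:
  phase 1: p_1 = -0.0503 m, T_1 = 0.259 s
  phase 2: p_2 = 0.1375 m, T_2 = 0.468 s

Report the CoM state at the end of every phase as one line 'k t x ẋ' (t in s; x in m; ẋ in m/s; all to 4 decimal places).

1 0.2590 0.2535 0.8992
2 0.7270 1.1488 3.8511

phase 1: p=-0.0503, T=0.259, ωT=0.965448, cosh=1.503389, sinh=1.122576; start (x,ẋ)=(0.135600, 0.080700) → end (x,ẋ)=(0.253483, 0.899225)
phase 2: p=0.1375, T=0.468, ωT=1.744517, cosh=2.948932, sinh=2.774203; start (x,ẋ)=(0.253483, 0.899225) → end (x,ẋ)=(1.148759, 3.851147)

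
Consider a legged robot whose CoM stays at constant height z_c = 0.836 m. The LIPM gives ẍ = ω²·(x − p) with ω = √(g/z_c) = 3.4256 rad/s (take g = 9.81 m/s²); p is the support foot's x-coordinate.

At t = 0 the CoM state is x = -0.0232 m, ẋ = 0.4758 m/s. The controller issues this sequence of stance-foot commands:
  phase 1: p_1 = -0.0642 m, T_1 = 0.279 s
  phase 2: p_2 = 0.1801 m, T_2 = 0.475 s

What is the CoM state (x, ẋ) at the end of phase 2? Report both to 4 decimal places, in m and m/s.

phase 1: p=-0.0642, T=0.279, ωT=0.955742, cosh=1.492564, sinh=1.108037; start (x,ẋ)=(-0.023200, 0.475800) → end (x,ẋ)=(0.150896, 0.865785)
phase 2: p=0.1801, T=0.475, ωT=1.627160, cosh=2.642944, sinh=2.446457; start (x,ẋ)=(0.150896, 0.865785) → end (x,ẋ)=(0.721233, 2.043477)

x = 0.7212, ẋ = 2.0435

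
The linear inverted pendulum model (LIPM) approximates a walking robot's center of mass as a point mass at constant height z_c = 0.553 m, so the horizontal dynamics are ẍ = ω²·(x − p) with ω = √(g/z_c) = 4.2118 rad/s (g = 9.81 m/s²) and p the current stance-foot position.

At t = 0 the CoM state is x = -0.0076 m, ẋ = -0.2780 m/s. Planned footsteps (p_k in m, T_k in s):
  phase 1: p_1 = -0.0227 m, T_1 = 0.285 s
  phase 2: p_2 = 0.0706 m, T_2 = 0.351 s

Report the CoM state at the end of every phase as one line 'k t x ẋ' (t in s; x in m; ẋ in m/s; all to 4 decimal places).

1 0.2850 -0.0950 -0.4075
2 0.6360 -0.5126 -2.3901

phase 1: p=-0.0227, T=0.285, ωT=1.200363, cosh=1.811204, sinh=1.510119; start (x,ẋ)=(-0.007600, -0.278000) → end (x,ẋ)=(-0.095026, -0.407474)
phase 2: p=0.0706, T=0.351, ωT=1.478342, cosh=2.306841, sinh=2.078826; start (x,ẋ)=(-0.095026, -0.407474) → end (x,ẋ)=(-0.512591, -2.390135)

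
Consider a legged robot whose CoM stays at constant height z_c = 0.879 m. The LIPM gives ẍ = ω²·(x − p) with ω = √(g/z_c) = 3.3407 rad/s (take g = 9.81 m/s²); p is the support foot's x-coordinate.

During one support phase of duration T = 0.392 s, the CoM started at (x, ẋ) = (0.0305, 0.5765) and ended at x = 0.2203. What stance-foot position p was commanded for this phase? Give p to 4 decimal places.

p = 0.1384

ωT = 3.3407·0.392 = 1.309554; cosh(ωT) = 1.987231, sinh(ωT) = 1.717291
x(T) = p + (x₀−p)·cosh(ωT) + (ẋ₀/ω)·sinh(ωT) ⇒ p·(1 − cosh) = x(T) − x₀·cosh − (ẋ₀/ω)·sinh
numerator   = 0.2203 − (0.0305)·1.987231 − (0.5765/3.3407)·1.717291 = -0.136661
denominator = 1 − 1.987231 = -0.987231
p = -0.136661 / -0.987231 = 0.1384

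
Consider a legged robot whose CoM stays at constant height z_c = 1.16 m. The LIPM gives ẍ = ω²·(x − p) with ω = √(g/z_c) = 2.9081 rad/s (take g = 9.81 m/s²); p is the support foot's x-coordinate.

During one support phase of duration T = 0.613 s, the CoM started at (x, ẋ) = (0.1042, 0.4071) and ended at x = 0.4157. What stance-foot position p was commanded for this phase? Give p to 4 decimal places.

ωT = 2.9081·0.613 = 1.782665; cosh(ωT) = 3.056936, sinh(ωT) = 2.888747
x(T) = p + (x₀−p)·cosh(ωT) + (ẋ₀/ω)·sinh(ωT) ⇒ p·(1 − cosh) = x(T) − x₀·cosh − (ẋ₀/ω)·sinh
numerator   = 0.4157 − (0.1042)·3.056936 − (0.4071/2.9081)·2.888747 = -0.307223
denominator = 1 − 3.056936 = -2.056936
p = -0.307223 / -2.056936 = 0.1494

p = 0.1494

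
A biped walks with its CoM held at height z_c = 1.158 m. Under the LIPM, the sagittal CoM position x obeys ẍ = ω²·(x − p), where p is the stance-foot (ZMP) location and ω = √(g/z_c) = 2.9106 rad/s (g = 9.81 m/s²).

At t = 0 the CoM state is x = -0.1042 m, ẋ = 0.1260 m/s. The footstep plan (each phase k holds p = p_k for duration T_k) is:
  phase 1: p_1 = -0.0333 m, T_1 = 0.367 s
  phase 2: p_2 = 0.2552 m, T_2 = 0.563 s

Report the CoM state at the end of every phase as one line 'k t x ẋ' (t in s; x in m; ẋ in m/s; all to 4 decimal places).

1 0.3670 -0.0931 -0.0598
2 0.9300 -0.7261 -2.6709

phase 1: p=-0.0333, T=0.367, ωT=1.068190, cosh=1.626869, sinh=1.283239; start (x,ẋ)=(-0.104200, 0.126000) → end (x,ẋ)=(-0.093094, -0.059826)
phase 2: p=0.2552, T=0.563, ωT=1.638668, cosh=2.671273, sinh=2.477034; start (x,ẋ)=(-0.093094, -0.059826) → end (x,ẋ)=(-0.726101, -2.670887)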